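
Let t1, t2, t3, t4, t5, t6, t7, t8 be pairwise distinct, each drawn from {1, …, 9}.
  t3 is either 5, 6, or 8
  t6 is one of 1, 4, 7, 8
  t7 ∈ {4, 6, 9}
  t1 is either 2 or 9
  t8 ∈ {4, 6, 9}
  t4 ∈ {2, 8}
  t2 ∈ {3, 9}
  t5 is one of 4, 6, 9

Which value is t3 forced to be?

t5, t7, t8 share exactly the 3 values {4, 6, 9}; by pigeonhole those values go to them, so strike 4, 6, 9 from t1, t2, t3, t6.
t1 has just one choice, so t1 = 2. Eliminate 2 elsewhere: t4.
t2's domain is down to {3}, so t2 = 3.
t4 must be 8 (only option left). So t3, t6 can't be 8.
So t3 = 5.

5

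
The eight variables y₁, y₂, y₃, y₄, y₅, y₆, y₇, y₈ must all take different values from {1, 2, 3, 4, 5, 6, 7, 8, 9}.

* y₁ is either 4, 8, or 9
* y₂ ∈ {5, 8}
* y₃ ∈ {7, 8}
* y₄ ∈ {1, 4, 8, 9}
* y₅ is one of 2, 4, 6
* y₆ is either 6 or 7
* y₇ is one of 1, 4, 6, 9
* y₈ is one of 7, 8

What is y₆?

6

The 8 variables draw from only 8 values {1, 2, 4, 5, 6, 7, 8, 9}, so each is used; only y₅ can be 2, hence y₅ = 2.
The 7 still-open variables draw from only 7 values {1, 4, 5, 6, 7, 8, 9}, so each is used; only y₂ can be 5, hence y₂ = 5.
The 2 variables y₃ and y₈ are confined to {7, 8}, which locks those values in; drop them from y₁, y₄, y₆.
So y₆ = 6.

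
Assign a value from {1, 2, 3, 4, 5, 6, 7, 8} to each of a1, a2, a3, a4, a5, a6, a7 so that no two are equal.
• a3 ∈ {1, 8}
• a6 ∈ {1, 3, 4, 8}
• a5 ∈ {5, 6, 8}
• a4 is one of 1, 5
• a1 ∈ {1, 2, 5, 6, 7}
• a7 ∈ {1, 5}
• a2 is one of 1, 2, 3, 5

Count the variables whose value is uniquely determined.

2

a4 and a7 between them cover only {1, 5} — a naked pair. Remove those values from a1, a2, a3, a5, a6.
That leaves a3 = 8. Eliminate 8 elsewhere: a5, a6.
a5 must be 6 (only option left). Eliminate 6 elsewhere: a1.
Determined: a3=8, a5=6. The other variables each still have more than one consistent value. That makes 2.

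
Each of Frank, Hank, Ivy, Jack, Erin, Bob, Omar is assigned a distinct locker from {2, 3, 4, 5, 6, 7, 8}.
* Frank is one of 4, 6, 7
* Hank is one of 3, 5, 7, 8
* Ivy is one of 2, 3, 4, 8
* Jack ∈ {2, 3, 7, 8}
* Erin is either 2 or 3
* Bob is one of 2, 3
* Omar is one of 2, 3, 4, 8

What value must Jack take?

7

The 7 variables draw from only 7 values {2, 3, 4, 5, 6, 7, 8}, so each is used; only Hank can be 5, hence Hank = 5.
The 6 still-open variables draw from only 6 values {2, 3, 4, 6, 7, 8}, so each is used; only Frank can be 6, hence Frank = 6.
The 5 still-open variables together cover exactly {2, 3, 4, 7, 8} — 5 values for 5 variables — and 7 appears only in Jack's list, so Jack = 7.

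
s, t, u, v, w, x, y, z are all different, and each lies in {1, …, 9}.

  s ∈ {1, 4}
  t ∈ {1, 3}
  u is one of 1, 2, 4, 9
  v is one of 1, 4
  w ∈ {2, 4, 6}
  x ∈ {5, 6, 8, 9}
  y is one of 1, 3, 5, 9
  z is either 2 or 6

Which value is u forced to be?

9

The 8 variables together cover exactly {1, 2, 3, 4, 5, 6, 8, 9} — 8 values for 8 variables — and 8 appears only in x's list, so x = 8.
The 7 still-open variables together cover exactly {1, 2, 3, 4, 5, 6, 9} — 7 values for 7 variables — and 5 appears only in y's list, so y = 5.
The 6 still-open variables draw from only 6 values {1, 2, 3, 4, 6, 9}, so each is used; only t can be 3, hence t = 3.
Among the 5 still-open variables, 9 fits only u (and all 5 values in {1, 2, 4, 6, 9} must be used), so u = 9.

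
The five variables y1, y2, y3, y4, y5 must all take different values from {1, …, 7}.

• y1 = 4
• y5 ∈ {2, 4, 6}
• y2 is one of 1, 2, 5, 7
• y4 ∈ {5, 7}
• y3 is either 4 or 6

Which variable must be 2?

y5

y1's domain is down to {4}, so y1 = 4. Eliminate 4 elsewhere: y3, y5.
That leaves y3 = 6. Strike 6 from y5.
So 2 goes to y5.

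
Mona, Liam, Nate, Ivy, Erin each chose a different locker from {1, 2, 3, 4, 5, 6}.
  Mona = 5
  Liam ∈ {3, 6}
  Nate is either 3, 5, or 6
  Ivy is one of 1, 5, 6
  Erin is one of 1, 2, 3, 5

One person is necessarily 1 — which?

Ivy

Mona's domain is down to {5}, so Mona = 5. Eliminate 5 elsewhere: Nate, Ivy, Erin.
The 4 still-open variables together cover exactly {1, 2, 3, 6} — 4 values for 4 variables — and 2 appears only in Erin's list, so Erin = 2.
The 3 still-open variables draw from only 3 values {1, 3, 6}, so each is used; only Ivy can be 1, hence Ivy = 1.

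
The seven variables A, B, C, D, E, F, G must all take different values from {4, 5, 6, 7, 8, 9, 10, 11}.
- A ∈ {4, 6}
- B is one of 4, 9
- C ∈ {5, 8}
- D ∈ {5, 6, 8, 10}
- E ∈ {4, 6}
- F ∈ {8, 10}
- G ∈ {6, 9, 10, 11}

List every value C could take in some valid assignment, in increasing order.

The 7 variables together cover exactly {4, 5, 6, 8, 9, 10, 11} — 7 values for 7 variables — and 11 appears only in G's list, so G = 11.
Among the 6 still-open variables, 9 fits only B (and all 6 values in {4, 5, 6, 8, 9, 10} must be used), so B = 9.
The 2 variables A and E are confined to {4, 6}, which locks those values in; drop them from D.
No further eliminations apply; C can still be any of 5, 8.

5, 8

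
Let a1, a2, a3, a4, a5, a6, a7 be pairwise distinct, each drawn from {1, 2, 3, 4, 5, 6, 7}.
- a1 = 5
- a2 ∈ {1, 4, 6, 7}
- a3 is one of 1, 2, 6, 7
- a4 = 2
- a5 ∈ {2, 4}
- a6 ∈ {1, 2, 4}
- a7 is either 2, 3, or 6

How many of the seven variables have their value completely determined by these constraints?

5

a1 has just one choice, so a1 = 5.
a4's domain is down to {2}, so a4 = 2. So a3, a5, a6, a7 can't be 2.
a5 has just one choice, so a5 = 4. Strike 4 from a2, a6.
a6's domain is down to {1}, so a6 = 1. So a2, a3 can't be 1.
The 3 still-open variables draw from only 3 values {3, 6, 7}, so each is used; only a7 can be 3, hence a7 = 3.
Determined: a1=5, a4=2, a5=4, a6=1, a7=3. The other variables each still have more than one consistent value. That makes 5.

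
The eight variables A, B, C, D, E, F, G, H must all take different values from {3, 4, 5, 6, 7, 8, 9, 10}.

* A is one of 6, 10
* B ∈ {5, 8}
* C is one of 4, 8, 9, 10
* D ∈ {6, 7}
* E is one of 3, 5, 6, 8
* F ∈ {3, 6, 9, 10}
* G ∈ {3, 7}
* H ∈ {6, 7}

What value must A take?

10

Among the 8 variables, 4 fits only C (and all 8 values in {3, 4, 5, 6, 7, 8, 9, 10} must be used), so C = 4.
The 7 still-open variables together cover exactly {3, 5, 6, 7, 8, 9, 10} — 7 values for 7 variables — and 9 appears only in F's list, so F = 9.
The 6 still-open variables together cover exactly {3, 5, 6, 7, 8, 10} — 6 values for 6 variables — and 10 appears only in A's list, so A = 10.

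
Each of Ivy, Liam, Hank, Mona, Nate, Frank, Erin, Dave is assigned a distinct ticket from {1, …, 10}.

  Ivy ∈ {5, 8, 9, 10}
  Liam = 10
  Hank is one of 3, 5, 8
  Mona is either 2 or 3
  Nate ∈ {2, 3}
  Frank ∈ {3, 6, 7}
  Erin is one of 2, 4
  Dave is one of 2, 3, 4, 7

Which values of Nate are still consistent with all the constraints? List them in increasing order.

2, 3

Liam's domain is down to {10}, so Liam = 10. Remove 10 from Ivy.
Mona and Nate between them cover only {2, 3} — a naked pair. Remove those values from Hank, Frank, Erin, Dave.
That leaves Erin = 4. Eliminate 4 elsewhere: Dave.
That leaves Dave = 7. So Frank can't be 7.
Frank has just one choice, so Frank = 6.
No further eliminations apply; Nate can still be any of 2, 3.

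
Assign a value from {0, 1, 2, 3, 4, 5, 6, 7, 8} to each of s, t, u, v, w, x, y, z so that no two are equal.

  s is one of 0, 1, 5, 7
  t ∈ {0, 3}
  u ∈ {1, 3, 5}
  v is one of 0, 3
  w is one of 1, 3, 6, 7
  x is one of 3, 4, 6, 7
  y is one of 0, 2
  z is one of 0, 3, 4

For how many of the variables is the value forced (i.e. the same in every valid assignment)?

Among the 8 variables, 2 fits only y (and all 8 values in {0, 1, 2, 3, 4, 5, 6, 7} must be used), so y = 2.
t and v between them cover only {0, 3} — a naked pair. Remove those values from s, u, w, x, z.
z must be 4 (only option left). Remove 4 from x.
Determined: y=2, z=4. The other variables each still have more than one consistent value. That makes 2.

2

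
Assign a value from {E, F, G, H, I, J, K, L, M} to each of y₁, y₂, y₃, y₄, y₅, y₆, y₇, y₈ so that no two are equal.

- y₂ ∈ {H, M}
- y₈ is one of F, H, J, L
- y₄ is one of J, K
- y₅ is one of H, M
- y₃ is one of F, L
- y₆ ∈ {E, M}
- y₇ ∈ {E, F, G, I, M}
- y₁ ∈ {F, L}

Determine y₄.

y₁ and y₃ between them cover only {F, L} — a naked pair. Remove those values from y₇, y₈.
y₂ and y₅ share exactly the 2 values {H, M}; by pigeonhole those values go to them, so strike H, M from y₆, y₇, y₈.
y₆ must be E (only option left). Remove E from y₇.
y₈ has just one choice, so y₈ = J. Eliminate J elsewhere: y₄.
So y₄ = K.

K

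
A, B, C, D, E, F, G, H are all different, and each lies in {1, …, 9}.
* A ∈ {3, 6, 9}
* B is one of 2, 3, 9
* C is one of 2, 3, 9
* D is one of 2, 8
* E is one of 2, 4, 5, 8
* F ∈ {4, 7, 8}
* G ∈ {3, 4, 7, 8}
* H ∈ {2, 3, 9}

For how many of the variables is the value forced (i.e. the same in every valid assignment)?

The 8 variables together cover exactly {2, 3, 4, 5, 6, 7, 8, 9} — 8 values for 8 variables — and 5 appears only in E's list, so E = 5.
Among the 7 still-open variables, 6 fits only A (and all 7 values in {2, 3, 4, 6, 7, 8, 9} must be used), so A = 6.
B, C, H share exactly the 3 values {2, 3, 9}; by pigeonhole those values go to them, so strike 2, 3, 9 from D, G.
D must be 8 (only option left). Strike 8 from F, G.
Determined: A=6, D=8, E=5. The other variables each still have more than one consistent value. That makes 3.

3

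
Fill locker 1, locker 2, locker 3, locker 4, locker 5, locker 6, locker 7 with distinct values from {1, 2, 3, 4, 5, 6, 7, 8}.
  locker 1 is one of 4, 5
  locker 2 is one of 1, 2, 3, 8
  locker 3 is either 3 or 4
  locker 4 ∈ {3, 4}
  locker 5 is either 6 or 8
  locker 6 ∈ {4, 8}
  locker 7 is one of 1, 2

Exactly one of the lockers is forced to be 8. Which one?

The 7 variables together cover exactly {1, 2, 3, 4, 5, 6, 8} — 7 values for 7 variables — and 5 appears only in locker 1's list, so locker 1 = 5.
The 6 still-open variables draw from only 6 values {1, 2, 3, 4, 6, 8}, so each is used; only locker 5 can be 6, hence locker 5 = 6.
locker 3 and locker 4 share exactly the 2 values {3, 4}; by pigeonhole those values go to them, so strike 3, 4 from locker 2, locker 6.
So 8 goes to locker 6.

locker 6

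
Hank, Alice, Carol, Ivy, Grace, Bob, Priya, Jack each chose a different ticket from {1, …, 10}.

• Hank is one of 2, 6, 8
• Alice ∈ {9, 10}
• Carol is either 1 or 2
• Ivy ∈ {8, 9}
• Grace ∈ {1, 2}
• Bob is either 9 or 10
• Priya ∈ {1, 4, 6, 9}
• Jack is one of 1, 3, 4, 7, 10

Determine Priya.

Alice and Bob share exactly the 2 values {9, 10}; by pigeonhole those values go to them, so strike 9, 10 from Ivy, Priya, Jack.
Ivy has just one choice, so Ivy = 8. Remove 8 from Hank.
Carol and Grace between them cover only {1, 2} — a naked pair. Remove those values from Hank, Priya, Jack.
Hank must be 6 (only option left). Strike 6 from Priya.
So Priya = 4.

4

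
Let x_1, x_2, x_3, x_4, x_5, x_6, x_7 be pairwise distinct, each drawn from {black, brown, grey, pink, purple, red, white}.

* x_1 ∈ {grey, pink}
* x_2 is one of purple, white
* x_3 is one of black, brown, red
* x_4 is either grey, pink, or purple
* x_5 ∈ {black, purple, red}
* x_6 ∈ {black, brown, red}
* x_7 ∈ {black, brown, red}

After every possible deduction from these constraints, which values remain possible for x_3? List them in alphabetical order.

The 7 variables together cover exactly {black, brown, grey, pink, purple, red, white} — 7 values for 7 variables — and white appears only in x_2's list, so x_2 = white.
x_3, x_6, x_7 between them cover only {black, brown, red} — a naked triple. Remove those values from x_5.
x_5 has just one choice, so x_5 = purple. Remove purple from x_4.
No further eliminations apply; x_3 can still be any of black, brown, red.

black, brown, red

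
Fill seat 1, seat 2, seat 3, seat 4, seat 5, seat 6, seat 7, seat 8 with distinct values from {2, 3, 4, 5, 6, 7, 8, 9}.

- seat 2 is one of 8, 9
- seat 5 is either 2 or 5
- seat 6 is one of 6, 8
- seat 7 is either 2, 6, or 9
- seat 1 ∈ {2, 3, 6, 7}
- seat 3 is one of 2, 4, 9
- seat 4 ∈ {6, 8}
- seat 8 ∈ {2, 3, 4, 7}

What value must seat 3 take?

Among the 8 variables, 5 fits only seat 5 (and all 8 values in {2, 3, 4, 5, 6, 7, 8, 9} must be used), so seat 5 = 5.
seat 4 and seat 6 share exactly the 2 values {6, 8}; by pigeonhole those values go to them, so strike 6, 8 from seat 1, seat 2, seat 7.
That leaves seat 2 = 9. Remove 9 from seat 3, seat 7.
seat 7 has just one choice, so seat 7 = 2. Strike 2 from seat 1, seat 3, seat 8.
So seat 3 = 4.

4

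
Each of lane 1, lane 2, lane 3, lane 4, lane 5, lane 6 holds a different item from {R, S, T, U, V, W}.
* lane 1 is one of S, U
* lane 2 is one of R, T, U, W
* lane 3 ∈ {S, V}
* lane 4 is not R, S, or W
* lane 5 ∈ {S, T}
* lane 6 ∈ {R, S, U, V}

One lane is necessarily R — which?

The 6 variables draw from only 6 values {R, S, T, U, V, W}, so each is used; only lane 2 can be W, hence lane 2 = W.
Among the 5 still-open variables, R fits only lane 6 (and all 5 values in {R, S, T, U, V} must be used), so lane 6 = R.

lane 6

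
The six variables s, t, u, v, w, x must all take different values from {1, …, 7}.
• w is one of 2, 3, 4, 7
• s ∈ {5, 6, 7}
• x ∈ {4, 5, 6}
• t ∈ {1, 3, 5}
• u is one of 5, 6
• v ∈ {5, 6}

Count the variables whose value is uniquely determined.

2

u and v share exactly the 2 values {5, 6}; by pigeonhole those values go to them, so strike 5, 6 from s, t, x.
s's domain is down to {7}, so s = 7. Remove 7 from w.
That leaves x = 4. Eliminate 4 elsewhere: w.
Determined: s=7, x=4. The other variables each still have more than one consistent value. That makes 2.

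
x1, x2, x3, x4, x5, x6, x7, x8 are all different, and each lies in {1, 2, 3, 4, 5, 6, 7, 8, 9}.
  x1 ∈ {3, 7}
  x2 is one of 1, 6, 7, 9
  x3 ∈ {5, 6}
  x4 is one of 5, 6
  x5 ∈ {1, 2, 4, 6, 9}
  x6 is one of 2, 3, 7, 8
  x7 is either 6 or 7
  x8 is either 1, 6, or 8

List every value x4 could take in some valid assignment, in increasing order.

5, 6

The 2 variables x3 and x4 are confined to {5, 6}, which locks those values in; drop them from x2, x5, x7, x8.
x7's domain is down to {7}, so x7 = 7. Remove 7 from x1, x2, x6.
x1 must be 3 (only option left). Strike 3 from x6.
No further eliminations apply; x4 can still be any of 5, 6.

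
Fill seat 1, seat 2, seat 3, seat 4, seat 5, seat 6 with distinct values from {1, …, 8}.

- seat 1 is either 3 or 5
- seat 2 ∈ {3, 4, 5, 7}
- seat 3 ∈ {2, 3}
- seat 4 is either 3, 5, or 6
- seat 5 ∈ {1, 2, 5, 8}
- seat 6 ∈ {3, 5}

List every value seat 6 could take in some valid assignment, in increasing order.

3, 5

The 2 variables seat 1 and seat 6 are confined to {3, 5}, which locks those values in; drop them from seat 2, seat 3, seat 4, seat 5.
seat 3 must be 2 (only option left). Strike 2 from seat 5.
seat 4 has just one choice, so seat 4 = 6.
No further eliminations apply; seat 6 can still be any of 3, 5.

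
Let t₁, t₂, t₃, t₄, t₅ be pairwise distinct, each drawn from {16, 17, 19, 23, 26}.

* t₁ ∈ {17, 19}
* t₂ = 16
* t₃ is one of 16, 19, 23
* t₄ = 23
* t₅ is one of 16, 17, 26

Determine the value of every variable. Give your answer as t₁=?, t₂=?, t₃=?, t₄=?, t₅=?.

t₁=17, t₂=16, t₃=19, t₄=23, t₅=26

t₂'s domain is down to {16}, so t₂ = 16. Eliminate 16 elsewhere: t₃, t₅.
t₄ has just one choice, so t₄ = 23. Remove 23 from t₃.
That leaves t₃ = 19. Strike 19 from t₁.
t₁'s domain is down to {17}, so t₁ = 17. So t₅ can't be 17.
t₅ must be 26 (only option left).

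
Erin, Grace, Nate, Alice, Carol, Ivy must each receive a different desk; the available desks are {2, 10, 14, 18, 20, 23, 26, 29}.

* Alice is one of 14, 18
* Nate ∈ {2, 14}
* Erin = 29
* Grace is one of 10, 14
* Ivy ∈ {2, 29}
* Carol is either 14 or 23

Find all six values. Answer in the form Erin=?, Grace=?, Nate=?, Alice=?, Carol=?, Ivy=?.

Erin=29, Grace=10, Nate=14, Alice=18, Carol=23, Ivy=2

Erin's domain is down to {29}, so Erin = 29. Remove 29 from Ivy.
Ivy's domain is down to {2}, so Ivy = 2. Strike 2 from Nate.
That leaves Nate = 14. Eliminate 14 elsewhere: Grace, Alice, Carol.
Alice has just one choice, so Alice = 18.
That leaves Carol = 23.
Grace's domain is down to {10}, so Grace = 10.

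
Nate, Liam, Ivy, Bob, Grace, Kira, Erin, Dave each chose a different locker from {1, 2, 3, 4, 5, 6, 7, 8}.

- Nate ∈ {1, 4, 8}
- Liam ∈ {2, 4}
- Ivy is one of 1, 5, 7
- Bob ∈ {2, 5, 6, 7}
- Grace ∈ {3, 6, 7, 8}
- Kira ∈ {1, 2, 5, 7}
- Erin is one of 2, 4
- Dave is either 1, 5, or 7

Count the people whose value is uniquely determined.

The 8 variables together cover exactly {1, 2, 3, 4, 5, 6, 7, 8} — 8 values for 8 variables — and 3 appears only in Grace's list, so Grace = 3.
The 7 still-open variables together cover exactly {1, 2, 4, 5, 6, 7, 8} — 7 values for 7 variables — and 6 appears only in Bob's list, so Bob = 6.
The 6 still-open variables draw from only 6 values {1, 2, 4, 5, 7, 8}, so each is used; only Nate can be 8, hence Nate = 8.
Liam and Erin share exactly the 2 values {2, 4}; by pigeonhole those values go to them, so strike 2, 4 from Kira.
Determined: Nate=8, Bob=6, Grace=3. The other people each still have more than one consistent value. That makes 3.

3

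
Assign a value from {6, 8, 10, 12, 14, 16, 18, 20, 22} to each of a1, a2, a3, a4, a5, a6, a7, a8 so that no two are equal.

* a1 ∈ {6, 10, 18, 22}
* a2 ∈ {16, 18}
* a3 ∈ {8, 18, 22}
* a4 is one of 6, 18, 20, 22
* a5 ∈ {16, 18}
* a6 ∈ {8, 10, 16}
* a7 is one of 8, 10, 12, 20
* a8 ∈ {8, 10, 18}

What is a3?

Among the 8 variables, 12 fits only a7 (and all 8 values in {6, 8, 10, 12, 16, 18, 20, 22} must be used), so a7 = 12.
Among the 7 still-open variables, 20 fits only a4 (and all 7 values in {6, 8, 10, 16, 18, 20, 22} must be used), so a4 = 20.
Among the 6 still-open variables, 6 fits only a1 (and all 6 values in {6, 8, 10, 16, 18, 22} must be used), so a1 = 6.
Among the 5 still-open variables, 22 fits only a3 (and all 5 values in {8, 10, 16, 18, 22} must be used), so a3 = 22.

22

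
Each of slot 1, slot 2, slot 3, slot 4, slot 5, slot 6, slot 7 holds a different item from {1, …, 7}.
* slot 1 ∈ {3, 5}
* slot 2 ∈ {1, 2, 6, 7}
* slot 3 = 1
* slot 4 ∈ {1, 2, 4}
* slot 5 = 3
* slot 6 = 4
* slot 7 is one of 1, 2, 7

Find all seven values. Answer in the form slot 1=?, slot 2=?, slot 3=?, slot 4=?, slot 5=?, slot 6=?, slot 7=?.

slot 1=5, slot 2=6, slot 3=1, slot 4=2, slot 5=3, slot 6=4, slot 7=7

slot 3's domain is down to {1}, so slot 3 = 1. Strike 1 from slot 2, slot 4, slot 7.
slot 5 must be 3 (only option left). So slot 1 can't be 3.
slot 6 has just one choice, so slot 6 = 4. Remove 4 from slot 4.
slot 1 has just one choice, so slot 1 = 5.
slot 4 has just one choice, so slot 4 = 2. Remove 2 from slot 2, slot 7.
slot 7's domain is down to {7}, so slot 7 = 7. Eliminate 7 elsewhere: slot 2.
slot 2 must be 6 (only option left).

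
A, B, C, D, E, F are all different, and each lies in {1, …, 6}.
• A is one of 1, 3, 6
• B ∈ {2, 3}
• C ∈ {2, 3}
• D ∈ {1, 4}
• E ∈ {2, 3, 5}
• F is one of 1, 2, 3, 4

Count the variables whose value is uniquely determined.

Among the 6 variables, 5 fits only E (and all 6 values in {1, 2, 3, 4, 5, 6} must be used), so E = 5.
Among the 5 still-open variables, 6 fits only A (and all 5 values in {1, 2, 3, 4, 6} must be used), so A = 6.
B and C share exactly the 2 values {2, 3}; by pigeonhole those values go to them, so strike 2, 3 from F.
Determined: A=6, E=5. The other variables each still have more than one consistent value. That makes 2.

2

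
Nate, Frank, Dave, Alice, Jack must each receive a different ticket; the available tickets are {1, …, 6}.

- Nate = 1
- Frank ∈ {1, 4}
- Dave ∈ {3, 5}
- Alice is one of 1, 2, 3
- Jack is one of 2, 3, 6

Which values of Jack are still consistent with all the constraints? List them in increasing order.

2, 3, 6

Nate's domain is down to {1}, so Nate = 1. Eliminate 1 elsewhere: Frank, Alice.
Frank's domain is down to {4}, so Frank = 4.
No further eliminations apply; Jack can still be any of 2, 3, 6.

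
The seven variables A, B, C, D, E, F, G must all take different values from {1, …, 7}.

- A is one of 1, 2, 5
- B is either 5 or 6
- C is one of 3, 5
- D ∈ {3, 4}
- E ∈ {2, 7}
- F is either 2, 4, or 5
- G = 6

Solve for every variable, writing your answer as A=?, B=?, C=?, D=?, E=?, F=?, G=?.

A=1, B=5, C=3, D=4, E=7, F=2, G=6

G's domain is down to {6}, so G = 6. Remove 6 from B.
B's domain is down to {5}, so B = 5. Strike 5 from A, C, F.
C's domain is down to {3}, so C = 3. So D can't be 3.
That leaves D = 4. So F can't be 4.
F's domain is down to {2}, so F = 2. Remove 2 from A, E.
A must be 1 (only option left).
E must be 7 (only option left).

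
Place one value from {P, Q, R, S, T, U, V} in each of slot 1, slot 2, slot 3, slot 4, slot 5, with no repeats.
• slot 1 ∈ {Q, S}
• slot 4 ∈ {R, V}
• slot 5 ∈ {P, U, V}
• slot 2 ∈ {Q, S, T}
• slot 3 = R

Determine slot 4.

V

slot 3's domain is down to {R}, so slot 3 = R. Strike R from slot 4.
So slot 4 = V.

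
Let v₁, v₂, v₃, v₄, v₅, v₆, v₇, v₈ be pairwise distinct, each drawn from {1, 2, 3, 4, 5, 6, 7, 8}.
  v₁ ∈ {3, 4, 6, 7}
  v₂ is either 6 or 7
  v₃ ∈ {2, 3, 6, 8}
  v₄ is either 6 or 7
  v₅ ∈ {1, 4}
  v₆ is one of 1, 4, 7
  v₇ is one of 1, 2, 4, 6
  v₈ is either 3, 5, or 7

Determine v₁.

3

The 8 variables together cover exactly {1, 2, 3, 4, 5, 6, 7, 8} — 8 values for 8 variables — and 5 appears only in v₈'s list, so v₈ = 5.
Among the 7 still-open variables, 8 fits only v₃ (and all 7 values in {1, 2, 3, 4, 6, 7, 8} must be used), so v₃ = 8.
The 6 still-open variables together cover exactly {1, 2, 3, 4, 6, 7} — 6 values for 6 variables — and 2 appears only in v₇'s list, so v₇ = 2.
The 5 still-open variables together cover exactly {1, 3, 4, 6, 7} — 5 values for 5 variables — and 3 appears only in v₁'s list, so v₁ = 3.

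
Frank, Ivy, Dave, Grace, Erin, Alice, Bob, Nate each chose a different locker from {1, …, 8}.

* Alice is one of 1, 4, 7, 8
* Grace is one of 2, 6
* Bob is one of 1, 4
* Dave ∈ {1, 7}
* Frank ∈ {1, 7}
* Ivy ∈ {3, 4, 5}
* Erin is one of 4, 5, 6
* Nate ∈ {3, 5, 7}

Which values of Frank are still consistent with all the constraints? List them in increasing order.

1, 7

Among the 8 variables, 2 fits only Grace (and all 8 values in {1, 2, 3, 4, 5, 6, 7, 8} must be used), so Grace = 2.
The 7 still-open variables together cover exactly {1, 3, 4, 5, 6, 7, 8} — 7 values for 7 variables — and 6 appears only in Erin's list, so Erin = 6.
The 6 still-open variables together cover exactly {1, 3, 4, 5, 7, 8} — 6 values for 6 variables — and 8 appears only in Alice's list, so Alice = 8.
Frank and Dave share exactly the 2 values {1, 7}; by pigeonhole those values go to them, so strike 1, 7 from Bob, Nate.
That leaves Bob = 4. Strike 4 from Ivy.
No further eliminations apply; Frank can still be any of 1, 7.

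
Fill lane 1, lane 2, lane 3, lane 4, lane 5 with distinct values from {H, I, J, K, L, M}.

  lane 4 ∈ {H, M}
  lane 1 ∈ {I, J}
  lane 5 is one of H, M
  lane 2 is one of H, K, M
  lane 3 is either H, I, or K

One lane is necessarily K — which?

lane 2

The 5 variables together cover exactly {H, I, J, K, M} — 5 values for 5 variables — and J appears only in lane 1's list, so lane 1 = J.
Among the 4 still-open variables, I fits only lane 3 (and all 4 values in {H, I, K, M} must be used), so lane 3 = I.
The 3 still-open variables together cover exactly {H, K, M} — 3 values for 3 variables — and K appears only in lane 2's list, so lane 2 = K.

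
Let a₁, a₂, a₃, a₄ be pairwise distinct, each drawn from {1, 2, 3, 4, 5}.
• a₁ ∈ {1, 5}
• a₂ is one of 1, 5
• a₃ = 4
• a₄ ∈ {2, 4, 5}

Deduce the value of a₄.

a₃ has just one choice, so a₃ = 4. Eliminate 4 elsewhere: a₄.
Among the 3 still-open variables, 2 fits only a₄ (and all 3 values in {1, 2, 5} must be used), so a₄ = 2.

2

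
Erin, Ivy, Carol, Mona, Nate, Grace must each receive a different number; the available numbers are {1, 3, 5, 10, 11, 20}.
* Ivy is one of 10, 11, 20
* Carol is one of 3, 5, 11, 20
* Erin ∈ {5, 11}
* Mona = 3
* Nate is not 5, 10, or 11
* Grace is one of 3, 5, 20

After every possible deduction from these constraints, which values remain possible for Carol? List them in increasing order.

Mona has just one choice, so Mona = 3. So Carol, Nate, Grace can't be 3.
Among the 5 still-open variables, 1 fits only Nate (and all 5 values in {1, 5, 10, 11, 20} must be used), so Nate = 1.
The 4 still-open variables draw from only 4 values {5, 10, 11, 20}, so each is used; only Ivy can be 10, hence Ivy = 10.
No further eliminations apply; Carol can still be any of 5, 11, 20.

5, 11, 20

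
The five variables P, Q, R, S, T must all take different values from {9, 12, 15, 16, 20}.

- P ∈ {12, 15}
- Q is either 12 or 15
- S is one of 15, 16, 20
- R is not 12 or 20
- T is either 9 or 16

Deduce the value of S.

20

Among the 5 variables, 20 fits only S (and all 5 values in {9, 12, 15, 16, 20} must be used), so S = 20.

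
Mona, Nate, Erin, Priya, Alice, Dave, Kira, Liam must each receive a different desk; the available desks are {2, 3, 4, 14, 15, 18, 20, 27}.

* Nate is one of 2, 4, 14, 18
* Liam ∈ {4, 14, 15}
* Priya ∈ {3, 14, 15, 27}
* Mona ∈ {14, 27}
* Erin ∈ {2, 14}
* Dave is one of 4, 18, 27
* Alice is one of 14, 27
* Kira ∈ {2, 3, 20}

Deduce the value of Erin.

Among the 8 variables, 20 fits only Kira (and all 8 values in {2, 3, 4, 14, 15, 18, 20, 27} must be used), so Kira = 20.
The 7 still-open variables together cover exactly {2, 3, 4, 14, 15, 18, 27} — 7 values for 7 variables — and 3 appears only in Priya's list, so Priya = 3.
The 6 still-open variables together cover exactly {2, 4, 14, 15, 18, 27} — 6 values for 6 variables — and 15 appears only in Liam's list, so Liam = 15.
Mona and Alice between them cover only {14, 27} — a naked pair. Remove those values from Nate, Erin, Dave.
So Erin = 2.

2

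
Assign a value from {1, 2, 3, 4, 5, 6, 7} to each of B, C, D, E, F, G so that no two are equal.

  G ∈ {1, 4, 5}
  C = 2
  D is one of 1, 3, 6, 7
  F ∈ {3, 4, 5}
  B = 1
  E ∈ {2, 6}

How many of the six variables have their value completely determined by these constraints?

3

B's domain is down to {1}, so B = 1. So D, G can't be 1.
C's domain is down to {2}, so C = 2. So E can't be 2.
That leaves E = 6. Strike 6 from D.
Determined: B=1, C=2, E=6. The other variables each still have more than one consistent value. That makes 3.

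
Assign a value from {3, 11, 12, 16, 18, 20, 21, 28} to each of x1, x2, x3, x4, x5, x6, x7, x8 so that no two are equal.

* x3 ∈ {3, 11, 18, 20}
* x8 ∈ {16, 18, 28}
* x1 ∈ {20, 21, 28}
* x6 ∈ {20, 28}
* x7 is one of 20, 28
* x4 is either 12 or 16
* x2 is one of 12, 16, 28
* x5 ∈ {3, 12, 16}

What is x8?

Among the 8 variables, 11 fits only x3 (and all 8 values in {3, 11, 12, 16, 18, 20, 21, 28} must be used), so x3 = 11.
The 7 still-open variables draw from only 7 values {3, 12, 16, 18, 20, 21, 28}, so each is used; only x5 can be 3, hence x5 = 3.
Among the 6 still-open variables, 18 fits only x8 (and all 6 values in {12, 16, 18, 20, 21, 28} must be used), so x8 = 18.

18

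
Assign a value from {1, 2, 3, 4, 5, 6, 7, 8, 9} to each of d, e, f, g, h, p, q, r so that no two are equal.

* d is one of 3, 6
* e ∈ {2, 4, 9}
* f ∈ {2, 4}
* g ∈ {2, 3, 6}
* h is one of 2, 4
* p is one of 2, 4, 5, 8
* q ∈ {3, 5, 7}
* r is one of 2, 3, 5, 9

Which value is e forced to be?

9

The 8 variables together cover exactly {2, 3, 4, 5, 6, 7, 8, 9} — 8 values for 8 variables — and 7 appears only in q's list, so q = 7.
The 7 still-open variables draw from only 7 values {2, 3, 4, 5, 6, 8, 9}, so each is used; only p can be 8, hence p = 8.
Among the 6 still-open variables, 5 fits only r (and all 6 values in {2, 3, 4, 5, 6, 9} must be used), so r = 5.
Among the 5 still-open variables, 9 fits only e (and all 5 values in {2, 3, 4, 6, 9} must be used), so e = 9.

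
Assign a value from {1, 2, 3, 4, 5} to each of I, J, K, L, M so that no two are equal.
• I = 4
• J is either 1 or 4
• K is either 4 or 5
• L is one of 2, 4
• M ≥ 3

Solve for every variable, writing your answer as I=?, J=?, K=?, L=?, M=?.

I=4, J=1, K=5, L=2, M=3

I must be 4 (only option left). Remove 4 from J, K, L, M.
J must be 1 (only option left).
K's domain is down to {5}, so K = 5. So M can't be 5.
L's domain is down to {2}, so L = 2.
M must be 3 (only option left).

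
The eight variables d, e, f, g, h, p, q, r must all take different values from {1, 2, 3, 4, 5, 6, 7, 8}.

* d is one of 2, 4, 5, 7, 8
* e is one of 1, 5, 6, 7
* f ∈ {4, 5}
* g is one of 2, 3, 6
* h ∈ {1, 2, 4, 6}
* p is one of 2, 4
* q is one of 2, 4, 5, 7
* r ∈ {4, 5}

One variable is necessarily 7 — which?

q

The 8 variables together cover exactly {1, 2, 3, 4, 5, 6, 7, 8} — 8 values for 8 variables — and 3 appears only in g's list, so g = 3.
Among the 7 still-open variables, 8 fits only d (and all 7 values in {1, 2, 4, 5, 6, 7, 8} must be used), so d = 8.
f and r between them cover only {4, 5} — a naked pair. Remove those values from e, h, p, q.
p must be 2 (only option left). Strike 2 from h, q.
So 7 goes to q.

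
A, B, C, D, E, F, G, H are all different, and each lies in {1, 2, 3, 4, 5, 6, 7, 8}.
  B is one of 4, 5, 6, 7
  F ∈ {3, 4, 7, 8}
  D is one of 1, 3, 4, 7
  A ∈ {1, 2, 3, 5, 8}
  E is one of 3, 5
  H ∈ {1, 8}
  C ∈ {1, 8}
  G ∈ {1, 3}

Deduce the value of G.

The 8 variables together cover exactly {1, 2, 3, 4, 5, 6, 7, 8} — 8 values for 8 variables — and 2 appears only in A's list, so A = 2.
Among the 7 still-open variables, 6 fits only B (and all 7 values in {1, 3, 4, 5, 6, 7, 8} must be used), so B = 6.
Among the 6 still-open variables, 5 fits only E (and all 6 values in {1, 3, 4, 5, 7, 8} must be used), so E = 5.
C and H between them cover only {1, 8} — a naked pair. Remove those values from D, F, G.
So G = 3.

3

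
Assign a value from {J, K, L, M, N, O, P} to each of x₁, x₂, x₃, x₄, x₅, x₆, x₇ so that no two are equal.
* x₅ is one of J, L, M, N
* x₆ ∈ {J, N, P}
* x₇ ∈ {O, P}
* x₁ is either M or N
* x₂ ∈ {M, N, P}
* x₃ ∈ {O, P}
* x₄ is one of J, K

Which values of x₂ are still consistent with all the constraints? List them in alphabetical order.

M, N

The 7 variables together cover exactly {J, K, L, M, N, O, P} — 7 values for 7 variables — and K appears only in x₄'s list, so x₄ = K.
Among the 6 still-open variables, L fits only x₅ (and all 6 values in {J, L, M, N, O, P} must be used), so x₅ = L.
Among the 5 still-open variables, J fits only x₆ (and all 5 values in {J, M, N, O, P} must be used), so x₆ = J.
x₃ and x₇ between them cover only {O, P} — a naked pair. Remove those values from x₂.
No further eliminations apply; x₂ can still be any of M, N.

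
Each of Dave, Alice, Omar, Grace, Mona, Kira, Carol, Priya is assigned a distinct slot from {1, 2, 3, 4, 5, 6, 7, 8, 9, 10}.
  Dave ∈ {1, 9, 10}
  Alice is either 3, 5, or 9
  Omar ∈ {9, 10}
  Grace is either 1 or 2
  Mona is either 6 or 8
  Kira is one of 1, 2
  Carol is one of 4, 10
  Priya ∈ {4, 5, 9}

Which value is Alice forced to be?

Grace and Kira share exactly the 2 values {1, 2}; by pigeonhole those values go to them, so strike 1, 2 from Dave.
Dave and Omar between them cover only {9, 10} — a naked pair. Remove those values from Alice, Carol, Priya.
That leaves Carol = 4. Strike 4 from Priya.
That leaves Priya = 5. Eliminate 5 elsewhere: Alice.
So Alice = 3.

3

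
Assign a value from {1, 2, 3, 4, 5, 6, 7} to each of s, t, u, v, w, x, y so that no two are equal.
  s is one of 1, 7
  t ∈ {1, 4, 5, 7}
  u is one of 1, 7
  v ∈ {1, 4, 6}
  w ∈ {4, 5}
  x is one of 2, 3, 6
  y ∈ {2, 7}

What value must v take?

The 7 variables draw from only 7 values {1, 2, 3, 4, 5, 6, 7}, so each is used; only x can be 3, hence x = 3.
The 6 still-open variables together cover exactly {1, 2, 4, 5, 6, 7} — 6 values for 6 variables — and 2 appears only in y's list, so y = 2.
The 5 still-open variables together cover exactly {1, 4, 5, 6, 7} — 5 values for 5 variables — and 6 appears only in v's list, so v = 6.

6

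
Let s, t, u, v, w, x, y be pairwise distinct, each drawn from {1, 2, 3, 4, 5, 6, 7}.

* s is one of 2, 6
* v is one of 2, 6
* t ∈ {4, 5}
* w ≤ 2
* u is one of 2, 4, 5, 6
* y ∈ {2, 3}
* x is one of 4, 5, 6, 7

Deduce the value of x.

Among the 7 variables, 1 fits only w (and all 7 values in {1, 2, 3, 4, 5, 6, 7} must be used), so w = 1.
Among the 6 still-open variables, 3 fits only y (and all 6 values in {2, 3, 4, 5, 6, 7} must be used), so y = 3.
Among the 5 still-open variables, 7 fits only x (and all 5 values in {2, 4, 5, 6, 7} must be used), so x = 7.

7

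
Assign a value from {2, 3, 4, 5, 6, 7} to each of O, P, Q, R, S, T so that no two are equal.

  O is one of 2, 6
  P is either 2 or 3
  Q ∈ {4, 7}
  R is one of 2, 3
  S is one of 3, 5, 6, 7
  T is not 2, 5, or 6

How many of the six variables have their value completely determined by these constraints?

The 6 variables together cover exactly {2, 3, 4, 5, 6, 7} — 6 values for 6 variables — and 5 appears only in S's list, so S = 5.
Among the 5 still-open variables, 6 fits only O (and all 5 values in {2, 3, 4, 6, 7} must be used), so O = 6.
The 2 variables P and R are confined to {2, 3}, which locks those values in; drop them from T.
Determined: O=6, S=5. The other variables each still have more than one consistent value. That makes 2.

2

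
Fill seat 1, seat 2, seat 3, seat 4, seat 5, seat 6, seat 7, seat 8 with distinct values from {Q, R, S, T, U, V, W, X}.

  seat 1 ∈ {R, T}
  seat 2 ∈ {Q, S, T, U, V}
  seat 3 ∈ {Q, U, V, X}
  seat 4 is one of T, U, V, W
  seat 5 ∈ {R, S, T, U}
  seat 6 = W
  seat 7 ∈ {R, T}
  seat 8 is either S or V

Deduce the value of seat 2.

Q

seat 6 has just one choice, so seat 6 = W. Strike W from seat 4.
The 7 still-open variables draw from only 7 values {Q, R, S, T, U, V, X}, so each is used; only seat 3 can be X, hence seat 3 = X.
The 6 still-open variables draw from only 6 values {Q, R, S, T, U, V}, so each is used; only seat 2 can be Q, hence seat 2 = Q.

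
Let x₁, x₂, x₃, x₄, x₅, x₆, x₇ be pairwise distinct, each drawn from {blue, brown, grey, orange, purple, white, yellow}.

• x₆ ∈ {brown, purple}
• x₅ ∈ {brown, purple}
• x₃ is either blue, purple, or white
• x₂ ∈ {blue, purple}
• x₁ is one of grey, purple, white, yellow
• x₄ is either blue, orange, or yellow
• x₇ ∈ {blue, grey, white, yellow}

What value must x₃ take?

The 7 variables draw from only 7 values {blue, brown, grey, orange, purple, white, yellow}, so each is used; only x₄ can be orange, hence x₄ = orange.
The 2 variables x₅ and x₆ are confined to {brown, purple}, which locks those values in; drop them from x₁, x₂, x₃.
x₂ must be blue (only option left). Eliminate blue elsewhere: x₃, x₇.
So x₃ = white.

white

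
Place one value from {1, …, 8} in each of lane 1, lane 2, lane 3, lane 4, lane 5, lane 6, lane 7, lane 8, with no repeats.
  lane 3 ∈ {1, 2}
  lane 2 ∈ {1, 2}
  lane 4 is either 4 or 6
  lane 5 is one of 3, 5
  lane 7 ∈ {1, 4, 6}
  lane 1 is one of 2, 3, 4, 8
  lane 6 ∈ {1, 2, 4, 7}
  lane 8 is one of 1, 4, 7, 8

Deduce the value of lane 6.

The 8 variables together cover exactly {1, 2, 3, 4, 5, 6, 7, 8} — 8 values for 8 variables — and 5 appears only in lane 5's list, so lane 5 = 5.
Among the 7 still-open variables, 3 fits only lane 1 (and all 7 values in {1, 2, 3, 4, 6, 7, 8} must be used), so lane 1 = 3.
Among the 6 still-open variables, 8 fits only lane 8 (and all 6 values in {1, 2, 4, 6, 7, 8} must be used), so lane 8 = 8.
Among the 5 still-open variables, 7 fits only lane 6 (and all 5 values in {1, 2, 4, 6, 7} must be used), so lane 6 = 7.

7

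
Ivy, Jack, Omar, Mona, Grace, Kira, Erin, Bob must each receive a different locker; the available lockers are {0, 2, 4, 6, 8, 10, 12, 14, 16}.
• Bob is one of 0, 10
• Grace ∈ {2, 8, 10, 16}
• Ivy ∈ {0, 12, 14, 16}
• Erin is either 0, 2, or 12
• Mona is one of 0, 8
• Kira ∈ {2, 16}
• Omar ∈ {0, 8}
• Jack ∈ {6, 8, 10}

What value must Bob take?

10

The 8 variables together cover exactly {0, 2, 6, 8, 10, 12, 14, 16} — 8 values for 8 variables — and 6 appears only in Jack's list, so Jack = 6.
The 7 still-open variables together cover exactly {0, 2, 8, 10, 12, 14, 16} — 7 values for 7 variables — and 14 appears only in Ivy's list, so Ivy = 14.
Among the 6 still-open variables, 12 fits only Erin (and all 6 values in {0, 2, 8, 10, 12, 16} must be used), so Erin = 12.
Omar and Mona between them cover only {0, 8} — a naked pair. Remove those values from Grace, Bob.
So Bob = 10.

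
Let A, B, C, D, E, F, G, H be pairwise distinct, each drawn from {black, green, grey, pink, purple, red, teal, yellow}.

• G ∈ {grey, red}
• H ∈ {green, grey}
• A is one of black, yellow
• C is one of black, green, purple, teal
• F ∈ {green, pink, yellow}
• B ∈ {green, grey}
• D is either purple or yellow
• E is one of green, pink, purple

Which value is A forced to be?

The 8 variables draw from only 8 values {black, green, grey, pink, purple, red, teal, yellow}, so each is used; only G can be red, hence G = red.
Among the 7 still-open variables, teal fits only C (and all 7 values in {black, green, grey, pink, purple, teal, yellow} must be used), so C = teal.
The 6 still-open variables together cover exactly {black, green, grey, pink, purple, yellow} — 6 values for 6 variables — and black appears only in A's list, so A = black.

black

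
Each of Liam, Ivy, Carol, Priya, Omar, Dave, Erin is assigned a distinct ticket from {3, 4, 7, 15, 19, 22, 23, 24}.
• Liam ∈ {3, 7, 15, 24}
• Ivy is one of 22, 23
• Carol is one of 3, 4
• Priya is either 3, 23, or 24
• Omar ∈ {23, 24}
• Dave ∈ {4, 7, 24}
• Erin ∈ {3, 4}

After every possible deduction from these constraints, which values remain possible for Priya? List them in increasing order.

23, 24

Among the 7 variables, 15 fits only Liam (and all 7 values in {3, 4, 7, 15, 22, 23, 24} must be used), so Liam = 15.
Among the 6 still-open variables, 7 fits only Dave (and all 6 values in {3, 4, 7, 22, 23, 24} must be used), so Dave = 7.
Among the 5 still-open variables, 22 fits only Ivy (and all 5 values in {3, 4, 22, 23, 24} must be used), so Ivy = 22.
Carol and Erin between them cover only {3, 4} — a naked pair. Remove those values from Priya.
No further eliminations apply; Priya can still be any of 23, 24.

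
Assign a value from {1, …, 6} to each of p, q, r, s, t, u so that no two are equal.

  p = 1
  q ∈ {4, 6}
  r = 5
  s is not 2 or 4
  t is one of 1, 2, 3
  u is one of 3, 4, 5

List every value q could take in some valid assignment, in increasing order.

p's domain is down to {1}, so p = 1. Remove 1 from s, t.
r must be 5 (only option left). Strike 5 from s, u.
The 4 still-open variables together cover exactly {2, 3, 4, 6} — 4 values for 4 variables — and 2 appears only in t's list, so t = 2.
No further eliminations apply; q can still be any of 4, 6.

4, 6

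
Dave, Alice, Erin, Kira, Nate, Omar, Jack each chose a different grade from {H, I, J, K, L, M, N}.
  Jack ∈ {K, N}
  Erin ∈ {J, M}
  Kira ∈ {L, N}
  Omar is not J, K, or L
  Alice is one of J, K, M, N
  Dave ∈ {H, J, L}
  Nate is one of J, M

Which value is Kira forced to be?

The 7 variables together cover exactly {H, I, J, K, L, M, N} — 7 values for 7 variables — and I appears only in Omar's list, so Omar = I.
The 6 still-open variables together cover exactly {H, J, K, L, M, N} — 6 values for 6 variables — and H appears only in Dave's list, so Dave = H.
Among the 5 still-open variables, L fits only Kira (and all 5 values in {J, K, L, M, N} must be used), so Kira = L.

L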